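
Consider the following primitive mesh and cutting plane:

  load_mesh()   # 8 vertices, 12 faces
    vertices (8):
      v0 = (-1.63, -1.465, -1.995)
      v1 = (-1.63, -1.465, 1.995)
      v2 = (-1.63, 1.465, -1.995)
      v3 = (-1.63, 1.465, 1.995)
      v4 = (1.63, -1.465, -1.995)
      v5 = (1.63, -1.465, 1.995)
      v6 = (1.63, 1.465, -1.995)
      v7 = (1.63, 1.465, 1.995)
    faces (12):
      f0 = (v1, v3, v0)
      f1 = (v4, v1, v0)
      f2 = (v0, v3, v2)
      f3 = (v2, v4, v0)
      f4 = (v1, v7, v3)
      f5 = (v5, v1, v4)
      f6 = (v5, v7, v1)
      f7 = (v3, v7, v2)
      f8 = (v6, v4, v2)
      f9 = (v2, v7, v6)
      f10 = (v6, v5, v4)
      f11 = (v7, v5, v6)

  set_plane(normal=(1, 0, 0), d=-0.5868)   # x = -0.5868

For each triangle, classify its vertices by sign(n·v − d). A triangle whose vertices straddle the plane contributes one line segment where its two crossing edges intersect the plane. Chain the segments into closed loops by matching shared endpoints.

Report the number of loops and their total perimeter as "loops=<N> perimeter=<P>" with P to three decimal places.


Straddling triangles (8 of 12):
  (v4,v1,v0) [+--] → (-0.5868, -1.465, 0.7182)–(-0.5868, -1.465, -1.995)  len=2.7132
  (v2,v4,v0) [-+-] → (-0.5868, 0.5274, -1.995)–(-0.5868, -1.465, -1.995)  len=1.9924
  (v1,v7,v3) [-+-] → (-0.5868, -0.5274, 1.995)–(-0.5868, 1.465, 1.995)  len=1.9924
  (v5,v1,v4) [+-+] → (-0.5868, -1.465, 1.995)–(-0.5868, -1.465, 0.7182)  len=1.2768
  (v5,v7,v1) [++-] → (-0.5868, -0.5274, 1.995)–(-0.5868, -1.465, 1.995)  len=0.9376
  (v3,v7,v2) [-+-] → (-0.5868, 1.465, 1.995)–(-0.5868, 1.465, -0.7182)  len=2.7132
  (v6,v4,v2) [++-] → (-0.5868, 0.5274, -1.995)–(-0.5868, 1.465, -1.995)  len=0.9376
  (v2,v7,v6) [-++] → (-0.5868, 1.465, -0.7182)–(-0.5868, 1.465, -1.995)  len=1.2768

Chained into 1 loop(s):
  loop 1: 8 segments, perimeter = 13.8400
Total perimeter = 13.840

loops=1 perimeter=13.840


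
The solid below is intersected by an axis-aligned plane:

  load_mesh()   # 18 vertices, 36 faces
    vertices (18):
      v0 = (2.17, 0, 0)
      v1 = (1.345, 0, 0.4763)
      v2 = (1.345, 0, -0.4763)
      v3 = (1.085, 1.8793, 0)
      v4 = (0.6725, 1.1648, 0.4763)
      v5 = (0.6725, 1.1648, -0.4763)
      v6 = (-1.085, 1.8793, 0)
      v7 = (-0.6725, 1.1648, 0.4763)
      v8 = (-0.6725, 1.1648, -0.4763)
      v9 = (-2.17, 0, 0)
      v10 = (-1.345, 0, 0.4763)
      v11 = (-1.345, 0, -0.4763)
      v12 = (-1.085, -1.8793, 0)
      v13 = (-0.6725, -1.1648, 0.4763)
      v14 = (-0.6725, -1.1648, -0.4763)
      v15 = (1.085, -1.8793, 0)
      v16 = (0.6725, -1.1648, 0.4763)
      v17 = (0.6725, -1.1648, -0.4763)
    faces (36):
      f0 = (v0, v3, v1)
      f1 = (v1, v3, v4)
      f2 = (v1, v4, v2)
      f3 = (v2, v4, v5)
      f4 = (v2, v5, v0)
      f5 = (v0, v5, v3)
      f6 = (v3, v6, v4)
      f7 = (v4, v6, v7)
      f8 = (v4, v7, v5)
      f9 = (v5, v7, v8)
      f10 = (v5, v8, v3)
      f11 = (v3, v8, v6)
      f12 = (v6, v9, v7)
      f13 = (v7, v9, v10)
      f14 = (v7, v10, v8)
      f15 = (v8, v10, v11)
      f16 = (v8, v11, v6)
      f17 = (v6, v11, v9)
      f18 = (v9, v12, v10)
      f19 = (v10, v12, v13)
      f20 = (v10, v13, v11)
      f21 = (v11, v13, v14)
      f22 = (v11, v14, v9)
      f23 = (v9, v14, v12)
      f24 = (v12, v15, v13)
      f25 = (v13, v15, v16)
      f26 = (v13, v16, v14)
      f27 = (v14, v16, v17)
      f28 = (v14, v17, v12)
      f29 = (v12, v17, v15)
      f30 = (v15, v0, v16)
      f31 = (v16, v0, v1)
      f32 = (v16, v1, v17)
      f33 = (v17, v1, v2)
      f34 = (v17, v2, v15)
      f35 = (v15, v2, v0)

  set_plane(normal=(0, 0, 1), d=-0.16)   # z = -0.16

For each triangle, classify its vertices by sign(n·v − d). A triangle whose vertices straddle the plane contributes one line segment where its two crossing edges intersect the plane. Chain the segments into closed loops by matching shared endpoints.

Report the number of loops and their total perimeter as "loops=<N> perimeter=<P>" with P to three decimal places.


loops=2 perimeter=19.427

Straddling triangles (24 of 36):
  (v1,v4,v2) [++-] → (1.1217, 0.386759, -0.16)–(1.345, 0, -0.16)  len=0.4466
  (v2,v4,v5) [-+-] → (1.1217, 0.386759, -0.16)–(0.6725, 1.1648, -0.16)  len=0.8984
  (v2,v5,v0) [--+] → (1.66696, 0.391283, -0.16)–(1.89286, 0, -0.16)  len=0.4518
  (v0,v5,v3) [+-+] → (1.66696, 0.391283, -0.16)–(0.946432, 1.63928, -0.16)  len=1.4411
  (v4,v7,v5) [++-] → (0.225908, 1.1648, -0.16)–(0.6725, 1.1648, -0.16)  len=0.4466
  (v5,v7,v8) [-+-] → (0.225908, 1.1648, -0.16)–(-0.6725, 1.1648, -0.16)  len=0.8984
  (v5,v8,v3) [--+] → (0.494616, 1.63928, -0.16)–(0.946432, 1.63928, -0.16)  len=0.4518
  (v3,v8,v6) [+-+] → (0.494616, 1.63928, -0.16)–(-0.946432, 1.63928, -0.16)  len=1.4410
  (v7,v10,v8) [++-] → (-0.895796, 0.778041, -0.16)–(-0.6725, 1.1648, -0.16)  len=0.4466
  (v8,v10,v11) [-+-] → (-0.895796, 0.778041, -0.16)–(-1.345, 0, -0.16)  len=0.8984
  (v8,v11,v6) [--+] → (-1.17234, 1.248, -0.16)–(-0.946432, 1.63928, -0.16)  len=0.4518
  (v6,v11,v9) [+-+] → (-1.17234, 1.248, -0.16)–(-1.89286, 0, -0.16)  len=1.4411
  (v10,v13,v11) [++-] → (-1.1217, -0.386759, -0.16)–(-1.345, 0, -0.16)  len=0.4466
  (v11,v13,v14) [-+-] → (-1.1217, -0.386759, -0.16)–(-0.6725, -1.1648, -0.16)  len=0.8984
  (v11,v14,v9) [--+] → (-1.66696, -0.391283, -0.16)–(-1.89286, 0, -0.16)  len=0.4518
  (v9,v14,v12) [+-+] → (-1.66696, -0.391283, -0.16)–(-0.946432, -1.63928, -0.16)  len=1.4411
  (v13,v16,v14) [++-] → (-0.225908, -1.1648, -0.16)–(-0.6725, -1.1648, -0.16)  len=0.4466
  (v14,v16,v17) [-+-] → (-0.225908, -1.1648, -0.16)–(0.6725, -1.1648, -0.16)  len=0.8984
  (v14,v17,v12) [--+] → (-0.494616, -1.63928, -0.16)–(-0.946432, -1.63928, -0.16)  len=0.4518
  (v12,v17,v15) [+-+] → (-0.494616, -1.63928, -0.16)–(0.946432, -1.63928, -0.16)  len=1.4410
  (v16,v1,v17) [++-] → (0.895796, -0.778041, -0.16)–(0.6725, -1.1648, -0.16)  len=0.4466
  (v17,v1,v2) [-+-] → (0.895796, -0.778041, -0.16)–(1.345, 0, -0.16)  len=0.8984
  (v17,v2,v15) [--+] → (1.17234, -1.248, -0.16)–(0.946432, -1.63928, -0.16)  len=0.4518
  (v15,v2,v0) [+-+] → (1.17234, -1.248, -0.16)–(1.89286, 0, -0.16)  len=1.4411

Chained into 2 loop(s):
  loop 1: 12 segments, perimeter = 8.0700
  loop 2: 12 segments, perimeter = 11.3572
Total perimeter = 19.427


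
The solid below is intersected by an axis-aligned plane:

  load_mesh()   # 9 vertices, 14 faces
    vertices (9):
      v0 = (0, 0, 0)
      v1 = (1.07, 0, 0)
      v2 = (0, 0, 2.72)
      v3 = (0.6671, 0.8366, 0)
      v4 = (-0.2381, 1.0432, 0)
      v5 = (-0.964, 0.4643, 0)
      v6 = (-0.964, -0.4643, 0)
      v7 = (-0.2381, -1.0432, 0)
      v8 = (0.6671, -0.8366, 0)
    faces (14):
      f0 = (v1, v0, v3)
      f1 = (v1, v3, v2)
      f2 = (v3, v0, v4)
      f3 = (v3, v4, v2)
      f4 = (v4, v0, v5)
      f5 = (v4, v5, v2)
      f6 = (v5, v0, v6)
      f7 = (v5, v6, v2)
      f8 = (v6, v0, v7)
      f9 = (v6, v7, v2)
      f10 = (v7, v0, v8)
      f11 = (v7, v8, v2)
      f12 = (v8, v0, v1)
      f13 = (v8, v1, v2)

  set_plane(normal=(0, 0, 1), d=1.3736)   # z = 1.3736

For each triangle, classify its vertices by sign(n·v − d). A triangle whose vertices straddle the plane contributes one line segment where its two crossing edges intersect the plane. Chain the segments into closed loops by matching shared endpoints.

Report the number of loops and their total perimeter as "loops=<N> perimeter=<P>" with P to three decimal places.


loops=1 perimeter=3.217

Straddling triangles (7 of 14):
  (v1,v3,v2) [--+] → (0.330215, 0.414117, 1.3736)–(0.52965, 0, 1.3736)  len=0.4596
  (v3,v4,v2) [--+] → (-0.11786, 0.516384, 1.3736)–(0.330215, 0.414117, 1.3736)  len=0.4596
  (v4,v5,v2) [--+] → (-0.47718, 0.229829, 1.3736)–(-0.11786, 0.516384, 1.3736)  len=0.4596
  (v5,v6,v2) [--+] → (-0.47718, -0.229829, 1.3736)–(-0.47718, 0.229829, 1.3736)  len=0.4597
  (v6,v7,v2) [--+] → (-0.11786, -0.516384, 1.3736)–(-0.47718, -0.229829, 1.3736)  len=0.4596
  (v7,v8,v2) [--+] → (0.330215, -0.414117, 1.3736)–(-0.11786, -0.516384, 1.3736)  len=0.4596
  (v8,v1,v2) [--+] → (0.52965, 0, 1.3736)–(0.330215, -0.414117, 1.3736)  len=0.4596

Chained into 1 loop(s):
  loop 1: 7 segments, perimeter = 3.2173
Total perimeter = 3.217


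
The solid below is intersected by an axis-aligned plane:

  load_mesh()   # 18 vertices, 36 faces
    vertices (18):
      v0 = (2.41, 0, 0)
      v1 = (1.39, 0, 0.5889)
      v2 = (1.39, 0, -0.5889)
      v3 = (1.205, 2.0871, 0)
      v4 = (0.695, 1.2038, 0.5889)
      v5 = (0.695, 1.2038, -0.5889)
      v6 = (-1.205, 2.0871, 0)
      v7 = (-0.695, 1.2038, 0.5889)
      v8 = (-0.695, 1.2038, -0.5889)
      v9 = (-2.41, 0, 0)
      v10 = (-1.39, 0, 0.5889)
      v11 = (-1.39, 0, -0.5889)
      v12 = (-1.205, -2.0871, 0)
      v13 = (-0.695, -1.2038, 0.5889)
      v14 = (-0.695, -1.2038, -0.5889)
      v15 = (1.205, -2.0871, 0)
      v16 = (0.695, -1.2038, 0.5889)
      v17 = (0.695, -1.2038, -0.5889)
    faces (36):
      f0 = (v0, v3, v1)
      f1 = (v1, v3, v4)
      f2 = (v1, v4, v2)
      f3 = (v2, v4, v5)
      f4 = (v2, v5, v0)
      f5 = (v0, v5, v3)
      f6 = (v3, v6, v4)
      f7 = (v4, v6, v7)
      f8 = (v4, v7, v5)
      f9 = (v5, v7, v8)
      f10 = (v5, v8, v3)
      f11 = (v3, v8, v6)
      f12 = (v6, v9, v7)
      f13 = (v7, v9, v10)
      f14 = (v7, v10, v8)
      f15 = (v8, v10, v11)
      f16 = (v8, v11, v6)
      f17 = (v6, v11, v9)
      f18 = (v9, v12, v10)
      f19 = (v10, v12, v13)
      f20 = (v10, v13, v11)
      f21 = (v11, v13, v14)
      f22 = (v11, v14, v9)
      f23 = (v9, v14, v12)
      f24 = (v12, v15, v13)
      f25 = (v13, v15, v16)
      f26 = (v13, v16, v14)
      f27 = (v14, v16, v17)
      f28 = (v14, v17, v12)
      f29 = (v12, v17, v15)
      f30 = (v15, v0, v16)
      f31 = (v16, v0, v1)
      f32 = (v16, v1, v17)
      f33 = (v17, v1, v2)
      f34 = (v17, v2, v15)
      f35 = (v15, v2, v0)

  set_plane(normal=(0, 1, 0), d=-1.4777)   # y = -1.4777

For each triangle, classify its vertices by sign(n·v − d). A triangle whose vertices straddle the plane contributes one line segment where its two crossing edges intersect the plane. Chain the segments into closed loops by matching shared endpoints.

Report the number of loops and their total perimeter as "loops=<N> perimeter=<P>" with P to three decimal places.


loops=1 perimeter=6.663

Straddling triangles (10 of 36):
  (v9,v12,v10) [+-+] → (-1.55684, -1.4777, 0)–(-1.25902, -1.4777, 0.171949)  len=0.3439
  (v10,v12,v13) [+-+] → (-1.25902, -1.4777, 0.171949)–(-0.853144, -1.4777, 0.40629)  len=0.4687
  (v9,v14,v12) [++-] → (-0.853144, -1.4777, -0.40629)–(-1.55684, -1.4777, 0)  len=0.8126
  (v12,v15,v13) [--+] → (-0.105834, -1.4777, 0.40629)–(-0.853144, -1.4777, 0.40629)  len=0.7473
  (v13,v15,v16) [+-+] → (-0.105834, -1.4777, 0.40629)–(0.853144, -1.4777, 0.40629)  len=0.9590
  (v14,v17,v12) [++-] → (0.105834, -1.4777, -0.40629)–(-0.853144, -1.4777, -0.40629)  len=0.9590
  (v12,v17,v15) [-+-] → (0.105834, -1.4777, -0.40629)–(0.853144, -1.4777, -0.40629)  len=0.7473
  (v15,v0,v16) [-++] → (1.55684, -1.4777, 0)–(0.853144, -1.4777, 0.40629)  len=0.8126
  (v17,v2,v15) [++-] → (1.25902, -1.4777, -0.171949)–(0.853144, -1.4777, -0.40629)  len=0.4687
  (v15,v2,v0) [-++] → (1.25902, -1.4777, -0.171949)–(1.55684, -1.4777, 0)  len=0.3439

Chained into 1 loop(s):
  loop 1: 10 segments, perimeter = 6.6628
Total perimeter = 6.663


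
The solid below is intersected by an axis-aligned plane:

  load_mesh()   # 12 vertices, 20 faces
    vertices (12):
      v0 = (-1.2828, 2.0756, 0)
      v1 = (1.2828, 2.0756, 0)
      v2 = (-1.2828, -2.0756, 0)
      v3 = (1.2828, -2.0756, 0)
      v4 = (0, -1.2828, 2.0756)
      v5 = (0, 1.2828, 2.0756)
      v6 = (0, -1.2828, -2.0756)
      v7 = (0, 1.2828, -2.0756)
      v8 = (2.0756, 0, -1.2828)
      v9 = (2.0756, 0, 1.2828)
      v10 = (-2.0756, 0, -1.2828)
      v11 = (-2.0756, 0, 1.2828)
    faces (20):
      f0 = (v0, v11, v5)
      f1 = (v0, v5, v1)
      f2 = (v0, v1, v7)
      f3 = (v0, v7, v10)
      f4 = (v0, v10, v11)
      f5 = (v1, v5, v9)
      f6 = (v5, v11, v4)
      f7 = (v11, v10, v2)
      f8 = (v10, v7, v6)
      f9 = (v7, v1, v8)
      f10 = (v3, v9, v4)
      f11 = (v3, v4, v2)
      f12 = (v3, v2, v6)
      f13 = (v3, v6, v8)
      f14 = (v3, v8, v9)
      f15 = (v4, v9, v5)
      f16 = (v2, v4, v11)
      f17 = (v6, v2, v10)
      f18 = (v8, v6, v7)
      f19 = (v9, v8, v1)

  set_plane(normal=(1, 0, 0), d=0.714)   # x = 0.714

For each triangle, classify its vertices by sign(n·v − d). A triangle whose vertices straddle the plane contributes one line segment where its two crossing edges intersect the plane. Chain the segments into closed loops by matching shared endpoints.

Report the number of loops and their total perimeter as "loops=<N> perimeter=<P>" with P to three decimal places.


loops=1 perimeter=12.299

Straddling triangles (10 of 20):
  (v0,v5,v1) [--+] → (0.714, 1.72407, 0.920332)–(0.714, 2.0756, 0)  len=0.9852
  (v0,v1,v7) [-+-] → (0.714, 2.0756, 0)–(0.714, 1.72407, -0.920332)  len=0.9852
  (v1,v5,v9) [+-+] → (0.714, 1.72407, 0.920332)–(0.714, 0.841521, 1.80288)  len=1.2481
  (v7,v1,v8) [-++] → (0.714, 1.72407, -0.920332)–(0.714, 0.841521, -1.80288)  len=1.2481
  (v3,v9,v4) [++-] → (0.714, -0.841521, 1.80288)–(0.714, -1.72407, 0.920332)  len=1.2481
  (v3,v4,v2) [+--] → (0.714, -1.72407, 0.920332)–(0.714, -2.0756, 0)  len=0.9852
  (v3,v2,v6) [+--] → (0.714, -2.0756, 0)–(0.714, -1.72407, -0.920332)  len=0.9852
  (v3,v6,v8) [+-+] → (0.714, -1.72407, -0.920332)–(0.714, -0.841521, -1.80288)  len=1.2481
  (v4,v9,v5) [-+-] → (0.714, -0.841521, 1.80288)–(0.714, 0.841521, 1.80288)  len=1.6830
  (v8,v6,v7) [+--] → (0.714, -0.841521, -1.80288)–(0.714, 0.841521, -1.80288)  len=1.6830

Chained into 1 loop(s):
  loop 1: 10 segments, perimeter = 12.2993
Total perimeter = 12.299


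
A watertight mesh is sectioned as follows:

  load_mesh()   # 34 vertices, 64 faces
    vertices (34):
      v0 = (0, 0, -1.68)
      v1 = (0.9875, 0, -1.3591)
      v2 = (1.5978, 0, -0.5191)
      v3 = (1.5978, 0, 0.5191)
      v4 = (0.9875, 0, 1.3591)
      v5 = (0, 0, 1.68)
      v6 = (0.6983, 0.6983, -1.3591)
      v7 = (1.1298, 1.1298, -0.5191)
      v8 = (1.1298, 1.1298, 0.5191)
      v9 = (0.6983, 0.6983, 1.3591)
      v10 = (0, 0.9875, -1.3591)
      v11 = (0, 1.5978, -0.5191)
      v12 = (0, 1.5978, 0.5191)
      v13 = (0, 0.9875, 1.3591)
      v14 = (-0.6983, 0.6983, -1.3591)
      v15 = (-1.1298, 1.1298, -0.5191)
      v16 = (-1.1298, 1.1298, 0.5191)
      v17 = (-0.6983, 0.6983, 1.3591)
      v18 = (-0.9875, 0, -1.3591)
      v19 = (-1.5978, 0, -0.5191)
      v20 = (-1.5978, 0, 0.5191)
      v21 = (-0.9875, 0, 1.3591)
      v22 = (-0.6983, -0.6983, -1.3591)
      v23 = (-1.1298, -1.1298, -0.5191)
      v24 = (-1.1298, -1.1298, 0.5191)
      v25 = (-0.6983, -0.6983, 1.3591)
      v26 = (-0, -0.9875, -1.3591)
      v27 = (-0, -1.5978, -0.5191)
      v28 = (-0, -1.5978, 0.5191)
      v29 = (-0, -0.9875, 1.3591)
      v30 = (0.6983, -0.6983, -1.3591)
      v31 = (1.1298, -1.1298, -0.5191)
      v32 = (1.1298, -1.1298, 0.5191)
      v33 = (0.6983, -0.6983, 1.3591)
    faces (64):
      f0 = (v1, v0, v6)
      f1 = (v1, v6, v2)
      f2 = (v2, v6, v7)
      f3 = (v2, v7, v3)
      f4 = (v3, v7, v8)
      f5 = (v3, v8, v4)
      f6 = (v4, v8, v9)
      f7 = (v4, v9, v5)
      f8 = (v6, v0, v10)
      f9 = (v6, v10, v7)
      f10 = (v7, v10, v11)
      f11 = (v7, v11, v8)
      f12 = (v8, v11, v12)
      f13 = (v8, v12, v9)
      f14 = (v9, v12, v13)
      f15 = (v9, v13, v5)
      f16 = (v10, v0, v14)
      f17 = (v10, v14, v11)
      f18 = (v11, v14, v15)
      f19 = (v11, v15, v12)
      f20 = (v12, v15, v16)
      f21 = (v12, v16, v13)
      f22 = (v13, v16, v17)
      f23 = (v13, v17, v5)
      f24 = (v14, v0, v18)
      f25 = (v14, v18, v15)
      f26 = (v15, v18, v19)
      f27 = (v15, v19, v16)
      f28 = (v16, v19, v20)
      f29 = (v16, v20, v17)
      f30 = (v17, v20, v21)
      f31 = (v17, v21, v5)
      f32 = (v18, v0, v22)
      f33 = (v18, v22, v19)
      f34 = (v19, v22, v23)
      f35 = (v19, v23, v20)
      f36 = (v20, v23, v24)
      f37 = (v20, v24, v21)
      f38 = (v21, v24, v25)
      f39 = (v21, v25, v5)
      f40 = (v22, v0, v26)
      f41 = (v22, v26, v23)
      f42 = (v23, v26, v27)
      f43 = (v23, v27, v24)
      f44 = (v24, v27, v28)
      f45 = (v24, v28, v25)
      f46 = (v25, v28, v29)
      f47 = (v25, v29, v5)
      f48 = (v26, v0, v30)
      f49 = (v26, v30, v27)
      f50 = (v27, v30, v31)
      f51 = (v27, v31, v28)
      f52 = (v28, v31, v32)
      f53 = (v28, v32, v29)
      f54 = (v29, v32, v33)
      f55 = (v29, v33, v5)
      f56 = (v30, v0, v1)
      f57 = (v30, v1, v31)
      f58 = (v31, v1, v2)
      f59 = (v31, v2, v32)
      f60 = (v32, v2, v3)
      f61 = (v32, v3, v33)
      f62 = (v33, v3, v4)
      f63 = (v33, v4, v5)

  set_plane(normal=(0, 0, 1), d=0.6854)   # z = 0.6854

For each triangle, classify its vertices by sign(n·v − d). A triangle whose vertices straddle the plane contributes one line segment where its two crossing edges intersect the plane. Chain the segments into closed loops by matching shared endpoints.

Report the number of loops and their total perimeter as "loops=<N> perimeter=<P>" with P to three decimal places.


Straddling triangles (16 of 64):
  (v3,v8,v4) [--+] → (1.10163, 0.906126, 0.6854)–(1.47698, 0, 0.6854)  len=0.9808
  (v4,v8,v9) [+-+] → (1.10163, 0.906126, 0.6854)–(1.04437, 1.04437, 0.6854)  len=0.1496
  (v8,v12,v9) [--+] → (0.138247, 1.41972, 0.6854)–(1.04437, 1.04437, 0.6854)  len=0.9808
  (v9,v12,v13) [+-+] → (0.138247, 1.41972, 0.6854)–(0, 1.47698, 0.6854)  len=0.1496
  (v12,v16,v13) [--+] → (-0.906126, 1.10163, 0.6854)–(0, 1.47698, 0.6854)  len=0.9808
  (v13,v16,v17) [+-+] → (-0.906126, 1.10163, 0.6854)–(-1.04437, 1.04437, 0.6854)  len=0.1496
  (v16,v20,v17) [--+] → (-1.41972, 0.138247, 0.6854)–(-1.04437, 1.04437, 0.6854)  len=0.9808
  (v17,v20,v21) [+-+] → (-1.41972, 0.138247, 0.6854)–(-1.47698, 0, 0.6854)  len=0.1496
  (v20,v24,v21) [--+] → (-1.10163, -0.906126, 0.6854)–(-1.47698, 0, 0.6854)  len=0.9808
  (v21,v24,v25) [+-+] → (-1.10163, -0.906126, 0.6854)–(-1.04437, -1.04437, 0.6854)  len=0.1496
  (v24,v28,v25) [--+] → (-0.138247, -1.41972, 0.6854)–(-1.04437, -1.04437, 0.6854)  len=0.9808
  (v25,v28,v29) [+-+] → (-0.138247, -1.41972, 0.6854)–(0, -1.47698, 0.6854)  len=0.1496
  (v28,v32,v29) [--+] → (0.906126, -1.10163, 0.6854)–(0, -1.47698, 0.6854)  len=0.9808
  (v29,v32,v33) [+-+] → (0.906126, -1.10163, 0.6854)–(1.04437, -1.04437, 0.6854)  len=0.1496
  (v32,v3,v33) [--+] → (1.41972, -0.138247, 0.6854)–(1.04437, -1.04437, 0.6854)  len=0.9808
  (v33,v3,v4) [+-+] → (1.41972, -0.138247, 0.6854)–(1.47698, 0, 0.6854)  len=0.1496

Chained into 1 loop(s):
  loop 1: 16 segments, perimeter = 9.0434
Total perimeter = 9.043

loops=1 perimeter=9.043


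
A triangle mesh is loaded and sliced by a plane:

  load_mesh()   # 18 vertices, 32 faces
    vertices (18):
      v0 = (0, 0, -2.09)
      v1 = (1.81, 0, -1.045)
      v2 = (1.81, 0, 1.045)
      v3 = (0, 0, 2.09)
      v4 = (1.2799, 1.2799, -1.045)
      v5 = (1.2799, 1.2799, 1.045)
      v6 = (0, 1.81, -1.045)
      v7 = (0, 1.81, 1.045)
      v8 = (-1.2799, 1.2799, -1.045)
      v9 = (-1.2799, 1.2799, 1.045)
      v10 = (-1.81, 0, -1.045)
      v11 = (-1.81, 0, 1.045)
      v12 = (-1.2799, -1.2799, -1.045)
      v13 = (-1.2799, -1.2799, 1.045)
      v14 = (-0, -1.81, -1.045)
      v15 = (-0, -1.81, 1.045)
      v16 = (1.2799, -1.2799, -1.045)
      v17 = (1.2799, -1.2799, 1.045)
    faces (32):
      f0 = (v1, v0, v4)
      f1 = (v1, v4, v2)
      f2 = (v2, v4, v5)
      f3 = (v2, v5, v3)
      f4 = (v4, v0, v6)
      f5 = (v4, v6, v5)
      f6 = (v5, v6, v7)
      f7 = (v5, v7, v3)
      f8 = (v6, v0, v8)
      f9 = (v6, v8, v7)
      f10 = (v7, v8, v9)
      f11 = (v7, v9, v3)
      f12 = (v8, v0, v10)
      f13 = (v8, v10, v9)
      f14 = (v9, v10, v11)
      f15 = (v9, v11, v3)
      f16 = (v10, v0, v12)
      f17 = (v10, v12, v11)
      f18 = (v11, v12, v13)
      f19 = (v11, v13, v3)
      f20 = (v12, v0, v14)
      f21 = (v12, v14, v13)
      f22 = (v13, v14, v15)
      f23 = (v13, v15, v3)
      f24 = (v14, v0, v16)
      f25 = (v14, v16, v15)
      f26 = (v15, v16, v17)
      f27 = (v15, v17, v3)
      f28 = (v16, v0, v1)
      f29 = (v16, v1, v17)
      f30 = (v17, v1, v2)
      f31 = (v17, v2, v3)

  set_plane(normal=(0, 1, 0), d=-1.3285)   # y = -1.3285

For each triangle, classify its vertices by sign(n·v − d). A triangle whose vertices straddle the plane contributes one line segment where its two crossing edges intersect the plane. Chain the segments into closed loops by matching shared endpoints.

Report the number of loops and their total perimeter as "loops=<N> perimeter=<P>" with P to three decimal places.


Straddling triangles (8 of 32):
  (v12,v0,v14) [++-] → (0, -1.3285, -1.32299)–(-1.16256, -1.3285, -1.045)  len=1.1953
  (v12,v14,v13) [+-+] → (-1.16256, -1.3285, -1.045)–(-1.16256, -1.3285, 0.853387)  len=1.8984
  (v13,v14,v15) [+--] → (-1.16256, -1.3285, 0.853387)–(-1.16256, -1.3285, 1.045)  len=0.1916
  (v13,v15,v3) [+-+] → (-1.16256, -1.3285, 1.045)–(0, -1.3285, 1.32299)  len=1.1953
  (v14,v0,v16) [-++] → (0, -1.3285, -1.32299)–(1.16256, -1.3285, -1.045)  len=1.1953
  (v14,v16,v15) [-+-] → (1.16256, -1.3285, -1.045)–(1.16256, -1.3285, -0.853387)  len=0.1916
  (v15,v16,v17) [-++] → (1.16256, -1.3285, -0.853387)–(1.16256, -1.3285, 1.045)  len=1.8984
  (v15,v17,v3) [-++] → (1.16256, -1.3285, 1.045)–(0, -1.3285, 1.32299)  len=1.1953

Chained into 1 loop(s):
  loop 1: 8 segments, perimeter = 8.9613
Total perimeter = 8.961

loops=1 perimeter=8.961


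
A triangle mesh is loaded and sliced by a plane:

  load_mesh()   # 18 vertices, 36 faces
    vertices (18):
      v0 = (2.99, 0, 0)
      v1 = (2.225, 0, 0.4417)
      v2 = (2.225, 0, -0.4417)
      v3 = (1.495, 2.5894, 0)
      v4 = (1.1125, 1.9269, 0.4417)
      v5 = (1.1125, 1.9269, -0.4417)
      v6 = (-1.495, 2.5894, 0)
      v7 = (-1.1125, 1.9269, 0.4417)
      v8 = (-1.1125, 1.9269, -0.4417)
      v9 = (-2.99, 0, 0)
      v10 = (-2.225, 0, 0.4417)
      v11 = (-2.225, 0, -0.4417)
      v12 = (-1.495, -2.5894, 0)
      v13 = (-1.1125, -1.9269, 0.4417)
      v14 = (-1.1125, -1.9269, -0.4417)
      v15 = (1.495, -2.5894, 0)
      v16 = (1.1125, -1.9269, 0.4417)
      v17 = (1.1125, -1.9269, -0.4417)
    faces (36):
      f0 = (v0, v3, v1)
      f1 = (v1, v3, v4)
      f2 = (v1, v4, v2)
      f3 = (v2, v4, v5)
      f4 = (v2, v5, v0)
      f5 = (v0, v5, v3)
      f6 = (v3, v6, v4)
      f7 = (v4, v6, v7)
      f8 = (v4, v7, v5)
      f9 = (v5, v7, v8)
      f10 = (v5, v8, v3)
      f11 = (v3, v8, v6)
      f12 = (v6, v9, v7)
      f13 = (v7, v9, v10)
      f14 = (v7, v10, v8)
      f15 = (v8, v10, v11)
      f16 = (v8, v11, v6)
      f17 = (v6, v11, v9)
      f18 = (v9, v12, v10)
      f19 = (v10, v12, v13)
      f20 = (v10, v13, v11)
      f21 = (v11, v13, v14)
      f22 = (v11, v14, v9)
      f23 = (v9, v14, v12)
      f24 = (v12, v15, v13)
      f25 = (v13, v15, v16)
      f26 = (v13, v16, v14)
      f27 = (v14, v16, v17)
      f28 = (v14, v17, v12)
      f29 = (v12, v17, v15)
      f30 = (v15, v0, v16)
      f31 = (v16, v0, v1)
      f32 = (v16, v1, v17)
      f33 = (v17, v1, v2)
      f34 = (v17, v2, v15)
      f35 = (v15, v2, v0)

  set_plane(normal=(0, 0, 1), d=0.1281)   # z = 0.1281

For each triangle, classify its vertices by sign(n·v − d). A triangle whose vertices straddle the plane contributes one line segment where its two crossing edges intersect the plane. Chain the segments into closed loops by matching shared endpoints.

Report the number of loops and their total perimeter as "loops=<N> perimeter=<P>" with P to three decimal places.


loops=2 perimeter=29.959

Straddling triangles (24 of 36):
  (v0,v3,v1) [--+] → (1.70671, 1.83843, 0.1281)–(2.76814, 0, 0.1281)  len=2.1228
  (v1,v3,v4) [+-+] → (1.70671, 1.83843, 0.1281)–(1.38407, 2.39726, 0.1281)  len=0.6453
  (v1,v4,v2) [++-] → (1.50743, 1.24287, 0.1281)–(2.225, 0, 0.1281)  len=1.4351
  (v2,v4,v5) [-+-] → (1.50743, 1.24287, 0.1281)–(1.1125, 1.9269, 0.1281)  len=0.7899
  (v3,v6,v4) [--+] → (-0.738784, 2.39726, 0.1281)–(1.38407, 2.39726, 0.1281)  len=2.1229
  (v4,v6,v7) [+-+] → (-0.738784, 2.39726, 0.1281)–(-1.38407, 2.39726, 0.1281)  len=0.6453
  (v4,v7,v5) [++-] → (-0.322643, 1.9269, 0.1281)–(1.1125, 1.9269, 0.1281)  len=1.4351
  (v5,v7,v8) [-+-] → (-0.322643, 1.9269, 0.1281)–(-1.1125, 1.9269, 0.1281)  len=0.7899
  (v6,v9,v7) [--+] → (-2.4455, 0.558832, 0.1281)–(-1.38407, 2.39726, 0.1281)  len=2.1228
  (v7,v9,v10) [+-+] → (-2.4455, 0.558832, 0.1281)–(-2.76814, 0, 0.1281)  len=0.6453
  (v7,v10,v8) [++-] → (-1.83007, 0.684034, 0.1281)–(-1.1125, 1.9269, 0.1281)  len=1.4351
  (v8,v10,v11) [-+-] → (-1.83007, 0.684034, 0.1281)–(-2.225, 0, 0.1281)  len=0.7899
  (v9,v12,v10) [--+] → (-1.70671, -1.83843, 0.1281)–(-2.76814, 0, 0.1281)  len=2.1228
  (v10,v12,v13) [+-+] → (-1.70671, -1.83843, 0.1281)–(-1.38407, -2.39726, 0.1281)  len=0.6453
  (v10,v13,v11) [++-] → (-1.50743, -1.24287, 0.1281)–(-2.225, 0, 0.1281)  len=1.4351
  (v11,v13,v14) [-+-] → (-1.50743, -1.24287, 0.1281)–(-1.1125, -1.9269, 0.1281)  len=0.7899
  (v12,v15,v13) [--+] → (0.738784, -2.39726, 0.1281)–(-1.38407, -2.39726, 0.1281)  len=2.1229
  (v13,v15,v16) [+-+] → (0.738784, -2.39726, 0.1281)–(1.38407, -2.39726, 0.1281)  len=0.6453
  (v13,v16,v14) [++-] → (0.322643, -1.9269, 0.1281)–(-1.1125, -1.9269, 0.1281)  len=1.4351
  (v14,v16,v17) [-+-] → (0.322643, -1.9269, 0.1281)–(1.1125, -1.9269, 0.1281)  len=0.7899
  (v15,v0,v16) [--+] → (2.4455, -0.558832, 0.1281)–(1.38407, -2.39726, 0.1281)  len=2.1228
  (v16,v0,v1) [+-+] → (2.4455, -0.558832, 0.1281)–(2.76814, 0, 0.1281)  len=0.6453
  (v16,v1,v17) [++-] → (1.83007, -0.684034, 0.1281)–(1.1125, -1.9269, 0.1281)  len=1.4351
  (v17,v1,v2) [-+-] → (1.83007, -0.684034, 0.1281)–(2.225, 0, 0.1281)  len=0.7899

Chained into 2 loop(s):
  loop 1: 12 segments, perimeter = 16.6088
  loop 2: 12 segments, perimeter = 13.3500
Total perimeter = 29.959


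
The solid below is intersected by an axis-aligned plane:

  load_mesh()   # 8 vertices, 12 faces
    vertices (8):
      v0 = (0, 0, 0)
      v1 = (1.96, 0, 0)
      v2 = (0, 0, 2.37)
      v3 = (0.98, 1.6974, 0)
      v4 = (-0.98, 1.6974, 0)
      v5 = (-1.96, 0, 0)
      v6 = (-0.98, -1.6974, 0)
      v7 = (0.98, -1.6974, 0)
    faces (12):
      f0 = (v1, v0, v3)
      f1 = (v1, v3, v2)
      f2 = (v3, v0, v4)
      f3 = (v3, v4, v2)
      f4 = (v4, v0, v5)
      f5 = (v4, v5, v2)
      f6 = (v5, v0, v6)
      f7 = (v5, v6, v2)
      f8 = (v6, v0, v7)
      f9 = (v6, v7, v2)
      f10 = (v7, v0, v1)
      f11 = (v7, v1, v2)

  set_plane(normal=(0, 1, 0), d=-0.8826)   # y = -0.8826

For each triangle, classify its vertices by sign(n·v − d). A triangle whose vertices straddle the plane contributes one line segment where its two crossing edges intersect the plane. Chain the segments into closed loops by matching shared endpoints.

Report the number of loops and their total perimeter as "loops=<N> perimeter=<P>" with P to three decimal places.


Straddling triangles (6 of 12):
  (v5,v0,v6) [++-] → (-0.509572, -0.8826, 0)–(-1.45043, -0.8826, 0)  len=0.9409
  (v5,v6,v2) [+-+] → (-1.45043, -0.8826, 0)–(-0.509572, -0.8826, 1.13767)  len=1.4763
  (v6,v0,v7) [-+-] → (-0.509572, -0.8826, 0)–(0.509572, -0.8826, 0)  len=1.0191
  (v6,v7,v2) [--+] → (0.509572, -0.8826, 1.13767)–(-0.509572, -0.8826, 1.13767)  len=1.0191
  (v7,v0,v1) [-++] → (0.509572, -0.8826, 0)–(1.45043, -0.8826, 0)  len=0.9409
  (v7,v1,v2) [-++] → (1.45043, -0.8826, 0)–(0.509572, -0.8826, 1.13767)  len=1.4763

Chained into 1 loop(s):
  loop 1: 6 segments, perimeter = 6.8726
Total perimeter = 6.873

loops=1 perimeter=6.873


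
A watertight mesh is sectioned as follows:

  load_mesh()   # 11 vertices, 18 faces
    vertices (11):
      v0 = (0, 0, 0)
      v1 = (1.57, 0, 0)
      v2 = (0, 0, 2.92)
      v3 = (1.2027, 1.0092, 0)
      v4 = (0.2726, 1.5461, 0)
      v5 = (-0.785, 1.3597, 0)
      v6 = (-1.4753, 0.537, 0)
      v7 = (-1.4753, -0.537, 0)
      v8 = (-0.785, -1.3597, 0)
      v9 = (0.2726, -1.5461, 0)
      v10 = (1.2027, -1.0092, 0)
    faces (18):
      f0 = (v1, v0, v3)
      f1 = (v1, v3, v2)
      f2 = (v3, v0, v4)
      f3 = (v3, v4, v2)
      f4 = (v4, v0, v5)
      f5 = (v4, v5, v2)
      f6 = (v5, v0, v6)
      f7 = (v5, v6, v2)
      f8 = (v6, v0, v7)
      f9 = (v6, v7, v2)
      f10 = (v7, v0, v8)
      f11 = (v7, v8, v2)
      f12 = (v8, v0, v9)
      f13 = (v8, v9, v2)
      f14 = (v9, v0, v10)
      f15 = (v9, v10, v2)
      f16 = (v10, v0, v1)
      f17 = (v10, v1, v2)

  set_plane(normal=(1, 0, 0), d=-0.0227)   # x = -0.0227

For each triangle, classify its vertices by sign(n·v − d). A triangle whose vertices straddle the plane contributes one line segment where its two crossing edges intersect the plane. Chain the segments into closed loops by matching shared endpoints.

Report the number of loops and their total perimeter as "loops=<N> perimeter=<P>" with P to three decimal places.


loops=1 perimeter=9.479

Straddling triangles (10 of 18):
  (v4,v0,v5) [++-] → (-0.0227, 0.0393187, 0)–(-0.0227, 1.49405, 0)  len=1.4547
  (v4,v5,v2) [+-+] → (-0.0227, 1.49405, 0)–(-0.0227, 0.0393187, 2.83556)  len=3.1870
  (v5,v0,v6) [-+-] → (-0.0227, 0.0393187, 0)–(-0.0227, 0.00826266, 0)  len=0.0311
  (v5,v6,v2) [--+] → (-0.0227, 0.00826266, 2.87507)–(-0.0227, 0.0393187, 2.83556)  len=0.0503
  (v6,v0,v7) [-+-] → (-0.0227, 0.00826266, 0)–(-0.0227, -0.00826266, 0)  len=0.0165
  (v6,v7,v2) [--+] → (-0.0227, -0.00826266, 2.87507)–(-0.0227, 0.00826266, 2.87507)  len=0.0165
  (v7,v0,v8) [-+-] → (-0.0227, -0.00826266, 0)–(-0.0227, -0.0393187, 0)  len=0.0311
  (v7,v8,v2) [--+] → (-0.0227, -0.0393187, 2.83556)–(-0.0227, -0.00826266, 2.87507)  len=0.0503
  (v8,v0,v9) [-++] → (-0.0227, -0.0393187, 0)–(-0.0227, -1.49405, 0)  len=1.4547
  (v8,v9,v2) [-++] → (-0.0227, -1.49405, 0)–(-0.0227, -0.0393187, 2.83556)  len=3.1870

Chained into 1 loop(s):
  loop 1: 10 segments, perimeter = 9.4790
Total perimeter = 9.479


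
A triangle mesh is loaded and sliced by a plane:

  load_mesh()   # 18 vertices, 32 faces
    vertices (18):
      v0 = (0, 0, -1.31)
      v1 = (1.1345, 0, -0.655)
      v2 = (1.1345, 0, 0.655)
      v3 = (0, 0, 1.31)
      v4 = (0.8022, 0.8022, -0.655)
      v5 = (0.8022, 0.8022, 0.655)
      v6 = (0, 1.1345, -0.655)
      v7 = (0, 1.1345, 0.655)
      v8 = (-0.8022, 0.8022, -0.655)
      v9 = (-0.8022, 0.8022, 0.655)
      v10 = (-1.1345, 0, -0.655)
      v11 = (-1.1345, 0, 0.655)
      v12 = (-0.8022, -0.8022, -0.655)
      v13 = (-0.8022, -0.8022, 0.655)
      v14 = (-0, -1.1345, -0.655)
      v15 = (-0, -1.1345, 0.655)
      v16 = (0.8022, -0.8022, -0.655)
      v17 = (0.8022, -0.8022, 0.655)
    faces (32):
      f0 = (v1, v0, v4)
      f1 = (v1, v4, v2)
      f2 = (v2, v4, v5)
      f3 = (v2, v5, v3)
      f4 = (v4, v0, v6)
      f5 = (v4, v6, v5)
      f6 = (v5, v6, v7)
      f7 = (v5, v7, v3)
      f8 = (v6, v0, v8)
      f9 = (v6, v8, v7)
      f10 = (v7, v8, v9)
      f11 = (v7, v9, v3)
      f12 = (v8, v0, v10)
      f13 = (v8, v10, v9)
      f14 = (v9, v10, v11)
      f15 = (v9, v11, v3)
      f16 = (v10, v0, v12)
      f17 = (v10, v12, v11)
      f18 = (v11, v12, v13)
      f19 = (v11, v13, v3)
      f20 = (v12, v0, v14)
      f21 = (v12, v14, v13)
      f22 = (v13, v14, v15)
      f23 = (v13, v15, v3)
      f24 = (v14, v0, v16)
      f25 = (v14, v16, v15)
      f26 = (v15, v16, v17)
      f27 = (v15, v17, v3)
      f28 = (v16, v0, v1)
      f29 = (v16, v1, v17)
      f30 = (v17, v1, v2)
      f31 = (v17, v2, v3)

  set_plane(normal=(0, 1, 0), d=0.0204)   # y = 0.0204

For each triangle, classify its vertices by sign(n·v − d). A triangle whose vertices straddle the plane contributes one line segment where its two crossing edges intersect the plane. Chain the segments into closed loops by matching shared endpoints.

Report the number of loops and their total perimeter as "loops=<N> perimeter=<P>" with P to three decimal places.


loops=1 perimeter=7.811

Straddling triangles (12 of 32):
  (v1,v0,v4) [--+] → (0.0204, 0.0204, -1.29334)–(1.12605, 0.0204, -0.655)  len=1.2767
  (v1,v4,v2) [-+-] → (1.12605, 0.0204, -0.655)–(1.12605, 0.0204, 0.621687)  len=1.2767
  (v2,v4,v5) [-++] → (1.12605, 0.0204, 0.621687)–(1.12605, 0.0204, 0.655)  len=0.0333
  (v2,v5,v3) [-+-] → (1.12605, 0.0204, 0.655)–(0.0204, 0.0204, 1.29334)  len=1.2767
  (v4,v0,v6) [+-+] → (0.0204, 0.0204, -1.29334)–(0, 0.0204, -1.29822)  len=0.0210
  (v5,v7,v3) [++-] → (0, 0.0204, 1.29822)–(0.0204, 0.0204, 1.29334)  len=0.0210
  (v6,v0,v8) [+-+] → (0, 0.0204, -1.29822)–(-0.0204, 0.0204, -1.29334)  len=0.0210
  (v7,v9,v3) [++-] → (-0.0204, 0.0204, 1.29334)–(0, 0.0204, 1.29822)  len=0.0210
  (v8,v0,v10) [+--] → (-0.0204, 0.0204, -1.29334)–(-1.12605, 0.0204, -0.655)  len=1.2767
  (v8,v10,v9) [+-+] → (-1.12605, 0.0204, -0.655)–(-1.12605, 0.0204, -0.621687)  len=0.0333
  (v9,v10,v11) [+--] → (-1.12605, 0.0204, -0.621687)–(-1.12605, 0.0204, 0.655)  len=1.2767
  (v9,v11,v3) [+--] → (-1.12605, 0.0204, 0.655)–(-0.0204, 0.0204, 1.29334)  len=1.2767

Chained into 1 loop(s):
  loop 1: 12 segments, perimeter = 7.8107
Total perimeter = 7.811


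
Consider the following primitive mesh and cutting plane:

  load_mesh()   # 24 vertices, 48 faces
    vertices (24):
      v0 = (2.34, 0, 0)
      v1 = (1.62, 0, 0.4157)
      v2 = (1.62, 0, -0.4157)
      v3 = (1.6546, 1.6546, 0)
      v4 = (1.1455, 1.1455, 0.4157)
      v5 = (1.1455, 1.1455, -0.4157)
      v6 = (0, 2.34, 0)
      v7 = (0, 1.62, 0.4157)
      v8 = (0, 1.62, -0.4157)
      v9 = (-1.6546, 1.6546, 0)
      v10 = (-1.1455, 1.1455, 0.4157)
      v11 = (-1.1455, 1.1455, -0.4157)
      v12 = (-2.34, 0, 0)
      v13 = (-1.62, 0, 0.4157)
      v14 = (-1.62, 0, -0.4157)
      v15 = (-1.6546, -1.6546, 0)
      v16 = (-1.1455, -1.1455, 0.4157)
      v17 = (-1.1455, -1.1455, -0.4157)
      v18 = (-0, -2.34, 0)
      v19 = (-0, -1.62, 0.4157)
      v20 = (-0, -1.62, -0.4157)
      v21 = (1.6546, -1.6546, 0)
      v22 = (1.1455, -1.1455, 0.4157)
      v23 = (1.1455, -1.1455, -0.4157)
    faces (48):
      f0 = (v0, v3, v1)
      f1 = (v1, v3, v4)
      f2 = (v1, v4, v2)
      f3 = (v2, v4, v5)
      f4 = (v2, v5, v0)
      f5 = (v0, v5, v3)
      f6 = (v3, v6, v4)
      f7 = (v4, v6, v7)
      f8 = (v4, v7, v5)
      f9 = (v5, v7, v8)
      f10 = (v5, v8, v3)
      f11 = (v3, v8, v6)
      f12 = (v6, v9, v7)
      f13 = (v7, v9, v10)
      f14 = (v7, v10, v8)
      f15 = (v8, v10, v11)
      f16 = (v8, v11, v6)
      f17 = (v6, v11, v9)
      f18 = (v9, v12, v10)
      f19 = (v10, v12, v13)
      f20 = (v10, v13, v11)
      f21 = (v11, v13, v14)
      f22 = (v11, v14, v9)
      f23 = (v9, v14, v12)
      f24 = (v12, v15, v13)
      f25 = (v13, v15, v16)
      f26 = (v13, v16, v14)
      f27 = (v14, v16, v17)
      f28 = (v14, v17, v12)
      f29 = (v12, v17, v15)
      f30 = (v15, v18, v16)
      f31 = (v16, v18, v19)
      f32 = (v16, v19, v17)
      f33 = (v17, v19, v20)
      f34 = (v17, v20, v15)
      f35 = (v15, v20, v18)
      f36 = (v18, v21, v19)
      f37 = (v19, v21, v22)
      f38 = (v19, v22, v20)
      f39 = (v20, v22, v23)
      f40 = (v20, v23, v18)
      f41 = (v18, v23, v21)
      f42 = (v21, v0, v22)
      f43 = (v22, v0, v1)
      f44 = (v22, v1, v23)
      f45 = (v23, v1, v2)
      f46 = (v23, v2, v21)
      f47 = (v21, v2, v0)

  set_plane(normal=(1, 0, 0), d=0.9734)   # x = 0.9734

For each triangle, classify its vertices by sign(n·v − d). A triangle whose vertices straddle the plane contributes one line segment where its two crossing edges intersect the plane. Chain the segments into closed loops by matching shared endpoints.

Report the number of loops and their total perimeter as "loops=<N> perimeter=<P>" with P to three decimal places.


loops=2 perimeter=4.988

Straddling triangles (12 of 48):
  (v3,v6,v4) [+-+] → (0.9734, 1.93678, 0)–(0.9734, 1.32496, 0.353245)  len=0.7065
  (v4,v6,v7) [+--] → (0.9734, 1.32496, 0.353245)–(0.9734, 1.21679, 0.4157)  len=0.1249
  (v4,v7,v5) [+-+] → (0.9734, 1.21679, 0.4157)–(0.9734, 1.21679, -0.29079)  len=0.7065
  (v5,v7,v8) [+--] → (0.9734, 1.21679, -0.29079)–(0.9734, 1.21679, -0.4157)  len=0.1249
  (v5,v8,v3) [+-+] → (0.9734, 1.21679, -0.4157)–(0.9734, 1.64036, -0.171144)  len=0.4891
  (v3,v8,v6) [+--] → (0.9734, 1.64036, -0.171144)–(0.9734, 1.93678, 0)  len=0.3423
  (v18,v21,v19) [-+-] → (0.9734, -1.93678, 0)–(0.9734, -1.64036, 0.171144)  len=0.3423
  (v19,v21,v22) [-++] → (0.9734, -1.64036, 0.171144)–(0.9734, -1.21679, 0.4157)  len=0.4891
  (v19,v22,v20) [-+-] → (0.9734, -1.21679, 0.4157)–(0.9734, -1.21679, 0.29079)  len=0.1249
  (v20,v22,v23) [-++] → (0.9734, -1.21679, 0.29079)–(0.9734, -1.21679, -0.4157)  len=0.7065
  (v20,v23,v18) [-+-] → (0.9734, -1.21679, -0.4157)–(0.9734, -1.32496, -0.353245)  len=0.1249
  (v18,v23,v21) [-++] → (0.9734, -1.32496, -0.353245)–(0.9734, -1.93678, 0)  len=0.7065

Chained into 2 loop(s):
  loop 1: 6 segments, perimeter = 2.4942
  loop 2: 6 segments, perimeter = 2.4942
Total perimeter = 4.988


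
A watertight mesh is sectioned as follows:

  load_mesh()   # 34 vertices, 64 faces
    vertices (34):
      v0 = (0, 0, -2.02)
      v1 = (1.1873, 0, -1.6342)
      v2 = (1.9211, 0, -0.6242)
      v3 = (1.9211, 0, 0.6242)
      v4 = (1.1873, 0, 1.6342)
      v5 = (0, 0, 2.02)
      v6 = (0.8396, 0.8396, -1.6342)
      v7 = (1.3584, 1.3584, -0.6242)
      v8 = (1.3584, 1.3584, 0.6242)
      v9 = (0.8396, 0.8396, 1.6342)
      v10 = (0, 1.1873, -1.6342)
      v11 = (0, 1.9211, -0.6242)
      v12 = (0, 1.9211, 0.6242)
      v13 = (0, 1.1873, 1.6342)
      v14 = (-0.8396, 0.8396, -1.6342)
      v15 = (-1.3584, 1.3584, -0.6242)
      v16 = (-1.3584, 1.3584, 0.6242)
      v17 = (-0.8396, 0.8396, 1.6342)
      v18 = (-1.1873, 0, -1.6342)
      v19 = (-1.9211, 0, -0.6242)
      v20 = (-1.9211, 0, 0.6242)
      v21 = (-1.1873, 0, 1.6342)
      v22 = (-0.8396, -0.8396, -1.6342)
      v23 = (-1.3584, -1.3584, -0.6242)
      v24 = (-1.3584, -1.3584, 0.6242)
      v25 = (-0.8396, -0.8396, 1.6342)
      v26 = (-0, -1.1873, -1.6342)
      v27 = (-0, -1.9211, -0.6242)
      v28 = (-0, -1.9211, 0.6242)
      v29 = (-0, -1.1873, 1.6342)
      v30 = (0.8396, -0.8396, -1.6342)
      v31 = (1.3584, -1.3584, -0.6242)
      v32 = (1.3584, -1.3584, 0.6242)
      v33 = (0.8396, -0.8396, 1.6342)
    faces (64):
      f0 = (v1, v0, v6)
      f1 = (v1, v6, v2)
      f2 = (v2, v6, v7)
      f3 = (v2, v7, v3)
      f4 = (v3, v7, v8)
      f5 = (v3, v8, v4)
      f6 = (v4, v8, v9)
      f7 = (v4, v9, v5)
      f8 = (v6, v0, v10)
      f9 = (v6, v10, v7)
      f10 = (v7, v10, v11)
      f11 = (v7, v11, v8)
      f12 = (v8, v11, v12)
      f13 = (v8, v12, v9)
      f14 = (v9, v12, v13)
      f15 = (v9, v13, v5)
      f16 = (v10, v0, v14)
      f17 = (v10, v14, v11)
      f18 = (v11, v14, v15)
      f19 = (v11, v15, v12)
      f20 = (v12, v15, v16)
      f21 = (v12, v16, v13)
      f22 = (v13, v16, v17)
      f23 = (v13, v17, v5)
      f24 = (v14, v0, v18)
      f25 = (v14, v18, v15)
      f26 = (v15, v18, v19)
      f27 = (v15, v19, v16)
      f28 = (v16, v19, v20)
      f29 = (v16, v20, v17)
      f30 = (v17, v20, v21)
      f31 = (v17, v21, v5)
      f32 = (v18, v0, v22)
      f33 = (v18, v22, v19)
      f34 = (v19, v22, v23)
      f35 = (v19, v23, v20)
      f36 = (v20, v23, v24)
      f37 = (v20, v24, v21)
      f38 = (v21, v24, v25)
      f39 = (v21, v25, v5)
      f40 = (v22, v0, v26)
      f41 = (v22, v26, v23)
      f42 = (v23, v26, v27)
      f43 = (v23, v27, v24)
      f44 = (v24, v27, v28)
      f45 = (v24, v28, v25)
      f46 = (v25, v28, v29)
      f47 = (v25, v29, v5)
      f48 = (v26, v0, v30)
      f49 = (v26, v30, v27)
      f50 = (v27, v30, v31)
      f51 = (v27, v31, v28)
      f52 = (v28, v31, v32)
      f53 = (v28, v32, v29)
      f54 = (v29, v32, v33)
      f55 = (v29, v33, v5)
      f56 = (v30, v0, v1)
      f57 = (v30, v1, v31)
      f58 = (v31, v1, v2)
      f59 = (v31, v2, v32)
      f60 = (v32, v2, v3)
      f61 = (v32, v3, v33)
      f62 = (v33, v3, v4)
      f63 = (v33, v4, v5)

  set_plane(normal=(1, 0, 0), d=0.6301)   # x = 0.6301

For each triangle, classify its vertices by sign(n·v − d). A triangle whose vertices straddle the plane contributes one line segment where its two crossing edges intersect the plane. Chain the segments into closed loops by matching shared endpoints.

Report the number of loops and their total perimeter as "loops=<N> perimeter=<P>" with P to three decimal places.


loops=1 perimeter=11.279

Straddling triangles (20 of 64):
  (v1,v0,v6) [+-+] → (0.6301, 0, -1.81526)–(0.6301, 0.6301, -1.73047)  len=0.6358
  (v4,v9,v5) [++-] → (0.6301, 0.6301, 1.73047)–(0.6301, 0, 1.81526)  len=0.6358
  (v6,v0,v10) [+--] → (0.6301, 0.6301, -1.73047)–(0.6301, 0.926359, -1.6342)  len=0.3115
  (v6,v10,v7) [+-+] → (0.6301, 0.926359, -1.6342)–(0.6301, 1.26667, -1.16571)  len=0.5790
  (v7,v10,v11) [+--] → (0.6301, 1.26667, -1.16571)–(0.6301, 1.66009, -0.6242)  len=0.6693
  (v7,v11,v8) [+-+] → (0.6301, 1.66009, -0.6242)–(0.6301, 1.66009, -0.045124)  len=0.5791
  (v8,v11,v12) [+--] → (0.6301, 1.66009, -0.045124)–(0.6301, 1.66009, 0.6242)  len=0.6693
  (v8,v12,v9) [+-+] → (0.6301, 1.66009, 0.6242)–(0.6301, 1.10946, 1.38218)  len=0.9369
  (v9,v12,v13) [+--] → (0.6301, 1.10946, 1.38218)–(0.6301, 0.926359, 1.6342)  len=0.3115
  (v9,v13,v5) [+--] → (0.6301, 0.926359, 1.6342)–(0.6301, 0.6301, 1.73047)  len=0.3115
  (v26,v0,v30) [--+] → (0.6301, -0.6301, -1.73047)–(0.6301, -0.926359, -1.6342)  len=0.3115
  (v26,v30,v27) [-+-] → (0.6301, -0.926359, -1.6342)–(0.6301, -1.10946, -1.38218)  len=0.3115
  (v27,v30,v31) [-++] → (0.6301, -1.10946, -1.38218)–(0.6301, -1.66009, -0.6242)  len=0.9369
  (v27,v31,v28) [-+-] → (0.6301, -1.66009, -0.6242)–(0.6301, -1.66009, 0.045124)  len=0.6693
  (v28,v31,v32) [-++] → (0.6301, -1.66009, 0.045124)–(0.6301, -1.66009, 0.6242)  len=0.5791
  (v28,v32,v29) [-+-] → (0.6301, -1.66009, 0.6242)–(0.6301, -1.26667, 1.16571)  len=0.6693
  (v29,v32,v33) [-++] → (0.6301, -1.26667, 1.16571)–(0.6301, -0.926359, 1.6342)  len=0.5790
  (v29,v33,v5) [-+-] → (0.6301, -0.926359, 1.6342)–(0.6301, -0.6301, 1.73047)  len=0.3115
  (v30,v0,v1) [+-+] → (0.6301, -0.6301, -1.73047)–(0.6301, 0, -1.81526)  len=0.6358
  (v33,v4,v5) [++-] → (0.6301, 0, 1.81526)–(0.6301, -0.6301, 1.73047)  len=0.6358

Chained into 1 loop(s):
  loop 1: 20 segments, perimeter = 11.2795
Total perimeter = 11.279
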